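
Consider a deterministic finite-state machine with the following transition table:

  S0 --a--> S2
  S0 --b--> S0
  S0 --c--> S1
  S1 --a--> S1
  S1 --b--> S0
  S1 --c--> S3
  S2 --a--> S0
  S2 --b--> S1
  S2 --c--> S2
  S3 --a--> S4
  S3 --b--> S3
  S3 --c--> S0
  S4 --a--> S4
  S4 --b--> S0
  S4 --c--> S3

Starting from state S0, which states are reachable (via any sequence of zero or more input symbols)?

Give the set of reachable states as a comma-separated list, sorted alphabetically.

BFS from S0:
  visit S0: S0--a-->S2 (new), S0--b-->S0 (seen), S0--c-->S1 (new)
  visit S2: S2--a-->S0 (seen), S2--b-->S1 (seen), S2--c-->S2 (seen)
  visit S1: S1--a-->S1 (seen), S1--b-->S0 (seen), S1--c-->S3 (new)
  visit S3: S3--a-->S4 (new), S3--b-->S3 (seen), S3--c-->S0 (seen)
  visit S4: S4--a-->S4 (seen), S4--b-->S0 (seen), S4--c-->S3 (seen)

Answer: S0, S1, S2, S3, S4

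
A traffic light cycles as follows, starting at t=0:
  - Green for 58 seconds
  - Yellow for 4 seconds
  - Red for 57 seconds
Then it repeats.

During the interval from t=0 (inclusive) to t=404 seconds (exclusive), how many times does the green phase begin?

Answer: 4

Derivation:
Cycle = 58+4+57 = 119s
green phase starts at t = k*119 + 0 for k=0,1,2,...
Need k*119+0 < 404 → k < 3.395
k ∈ {0, ..., 3} → 4 starts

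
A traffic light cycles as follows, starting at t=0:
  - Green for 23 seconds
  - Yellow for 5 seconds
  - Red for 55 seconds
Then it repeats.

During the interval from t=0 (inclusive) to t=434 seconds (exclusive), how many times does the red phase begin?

Answer: 5

Derivation:
Cycle = 23+5+55 = 83s
red phase starts at t = k*83 + 28 for k=0,1,2,...
Need k*83+28 < 434 → k < 4.892
k ∈ {0, ..., 4} → 5 starts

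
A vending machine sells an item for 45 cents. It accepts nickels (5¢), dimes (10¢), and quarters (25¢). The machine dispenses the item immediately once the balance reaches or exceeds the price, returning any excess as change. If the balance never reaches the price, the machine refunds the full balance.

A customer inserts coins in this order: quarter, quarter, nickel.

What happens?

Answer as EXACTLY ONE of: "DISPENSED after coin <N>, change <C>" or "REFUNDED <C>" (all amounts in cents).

Price: 45¢
Coin 1 (quarter, 25¢): balance = 25¢
Coin 2 (quarter, 25¢): balance = 50¢
  → balance >= price → DISPENSE, change = 50 - 45 = 5¢

Answer: DISPENSED after coin 2, change 5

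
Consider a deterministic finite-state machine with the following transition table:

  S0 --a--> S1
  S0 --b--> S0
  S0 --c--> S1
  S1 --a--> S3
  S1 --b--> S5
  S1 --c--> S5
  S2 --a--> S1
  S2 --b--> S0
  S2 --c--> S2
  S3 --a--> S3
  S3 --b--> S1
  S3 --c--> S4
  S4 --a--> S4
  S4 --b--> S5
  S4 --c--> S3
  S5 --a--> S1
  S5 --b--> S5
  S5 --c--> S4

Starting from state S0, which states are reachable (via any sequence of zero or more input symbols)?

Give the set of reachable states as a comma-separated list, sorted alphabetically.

BFS from S0:
  visit S0: S0--a-->S1 (new), S0--b-->S0 (seen), S0--c-->S1 (seen)
  visit S1: S1--a-->S3 (new), S1--b-->S5 (new), S1--c-->S5 (seen)
  visit S3: S3--a-->S3 (seen), S3--b-->S1 (seen), S3--c-->S4 (new)
  visit S5: S5--a-->S1 (seen), S5--b-->S5 (seen), S5--c-->S4 (seen)
  visit S4: S4--a-->S4 (seen), S4--b-->S5 (seen), S4--c-->S3 (seen)

Answer: S0, S1, S3, S4, S5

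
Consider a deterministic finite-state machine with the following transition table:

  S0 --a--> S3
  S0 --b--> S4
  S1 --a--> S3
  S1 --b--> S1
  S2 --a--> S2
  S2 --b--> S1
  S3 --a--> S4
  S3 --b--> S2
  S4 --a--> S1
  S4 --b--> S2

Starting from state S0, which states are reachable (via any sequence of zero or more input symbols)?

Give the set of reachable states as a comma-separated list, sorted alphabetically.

Answer: S0, S1, S2, S3, S4

Derivation:
BFS from S0:
  visit S0: S0--a-->S3 (new), S0--b-->S4 (new)
  visit S3: S3--a-->S4 (seen), S3--b-->S2 (new)
  visit S4: S4--a-->S1 (new), S4--b-->S2 (seen)
  visit S2: S2--a-->S2 (seen), S2--b-->S1 (seen)
  visit S1: S1--a-->S3 (seen), S1--b-->S1 (seen)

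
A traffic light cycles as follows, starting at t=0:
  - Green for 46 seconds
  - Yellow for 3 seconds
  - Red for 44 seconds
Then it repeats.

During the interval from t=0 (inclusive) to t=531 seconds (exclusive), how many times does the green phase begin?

Cycle = 46+3+44 = 93s
green phase starts at t = k*93 + 0 for k=0,1,2,...
Need k*93+0 < 531 → k < 5.710
k ∈ {0, ..., 5} → 6 starts

Answer: 6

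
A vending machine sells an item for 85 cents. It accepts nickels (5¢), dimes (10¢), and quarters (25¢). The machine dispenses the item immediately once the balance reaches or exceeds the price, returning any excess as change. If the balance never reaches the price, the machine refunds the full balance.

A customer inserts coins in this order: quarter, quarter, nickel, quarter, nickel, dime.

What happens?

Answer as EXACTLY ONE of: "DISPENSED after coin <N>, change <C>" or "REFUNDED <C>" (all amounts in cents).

Answer: DISPENSED after coin 5, change 0

Derivation:
Price: 85¢
Coin 1 (quarter, 25¢): balance = 25¢
Coin 2 (quarter, 25¢): balance = 50¢
Coin 3 (nickel, 5¢): balance = 55¢
Coin 4 (quarter, 25¢): balance = 80¢
Coin 5 (nickel, 5¢): balance = 85¢
  → balance >= price → DISPENSE, change = 85 - 85 = 0¢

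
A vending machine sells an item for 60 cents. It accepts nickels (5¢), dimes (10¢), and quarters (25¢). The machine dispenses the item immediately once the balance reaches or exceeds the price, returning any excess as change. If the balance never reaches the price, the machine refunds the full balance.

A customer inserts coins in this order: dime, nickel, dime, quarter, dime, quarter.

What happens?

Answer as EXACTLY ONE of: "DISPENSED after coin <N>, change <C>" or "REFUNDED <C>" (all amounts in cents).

Answer: DISPENSED after coin 5, change 0

Derivation:
Price: 60¢
Coin 1 (dime, 10¢): balance = 10¢
Coin 2 (nickel, 5¢): balance = 15¢
Coin 3 (dime, 10¢): balance = 25¢
Coin 4 (quarter, 25¢): balance = 50¢
Coin 5 (dime, 10¢): balance = 60¢
  → balance >= price → DISPENSE, change = 60 - 60 = 0¢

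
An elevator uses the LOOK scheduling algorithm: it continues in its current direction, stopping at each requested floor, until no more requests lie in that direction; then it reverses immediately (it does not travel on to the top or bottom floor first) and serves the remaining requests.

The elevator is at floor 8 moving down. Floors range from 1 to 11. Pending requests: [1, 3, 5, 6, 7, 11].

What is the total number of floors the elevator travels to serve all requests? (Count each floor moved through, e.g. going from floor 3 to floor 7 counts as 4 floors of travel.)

Answer: 17

Derivation:
Start at floor 8 moving down, LOOK stop order: [7, 6, 5, 3, 1, 11]
  8 → 7: |7-8| = 1, total = 1
  7 → 6: |6-7| = 1, total = 2
  6 → 5: |5-6| = 1, total = 3
  5 → 3: |3-5| = 2, total = 5
  3 → 1: |1-3| = 2, total = 7
  1 → 11: |11-1| = 10, total = 17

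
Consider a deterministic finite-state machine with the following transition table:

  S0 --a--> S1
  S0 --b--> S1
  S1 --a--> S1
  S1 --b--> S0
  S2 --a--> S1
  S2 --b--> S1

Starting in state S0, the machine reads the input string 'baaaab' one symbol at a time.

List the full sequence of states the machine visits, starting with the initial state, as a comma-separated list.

Answer: S0, S1, S1, S1, S1, S1, S0

Derivation:
Start: S0
  read 'b': S0 --b--> S1
  read 'a': S1 --a--> S1
  read 'a': S1 --a--> S1
  read 'a': S1 --a--> S1
  read 'a': S1 --a--> S1
  read 'b': S1 --b--> S0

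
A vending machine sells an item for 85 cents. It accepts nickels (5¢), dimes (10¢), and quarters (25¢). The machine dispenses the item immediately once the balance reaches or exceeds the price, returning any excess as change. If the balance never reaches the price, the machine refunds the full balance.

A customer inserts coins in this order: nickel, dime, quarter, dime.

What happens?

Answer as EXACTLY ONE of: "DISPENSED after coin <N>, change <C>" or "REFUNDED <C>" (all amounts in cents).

Price: 85¢
Coin 1 (nickel, 5¢): balance = 5¢
Coin 2 (dime, 10¢): balance = 15¢
Coin 3 (quarter, 25¢): balance = 40¢
Coin 4 (dime, 10¢): balance = 50¢
All coins inserted, balance 50¢ < price 85¢ → REFUND 50¢

Answer: REFUNDED 50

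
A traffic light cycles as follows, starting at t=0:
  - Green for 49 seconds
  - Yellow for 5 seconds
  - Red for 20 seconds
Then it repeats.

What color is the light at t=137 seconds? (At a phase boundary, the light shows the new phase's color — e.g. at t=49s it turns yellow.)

Cycle length = 49 + 5 + 20 = 74s
t = 137, phase_t = 137 mod 74 = 63
63 >= 54 → RED

Answer: red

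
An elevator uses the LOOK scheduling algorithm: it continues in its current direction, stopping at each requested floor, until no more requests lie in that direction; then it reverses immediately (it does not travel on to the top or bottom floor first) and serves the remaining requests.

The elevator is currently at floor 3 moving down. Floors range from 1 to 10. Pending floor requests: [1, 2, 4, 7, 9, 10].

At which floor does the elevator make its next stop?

Answer: 2

Derivation:
Current floor: 3, direction: down
Requests above: [4, 7, 9, 10]
Requests below: [1, 2]
Moving down and requests lie below → nearest below is max([1, 2]) = 2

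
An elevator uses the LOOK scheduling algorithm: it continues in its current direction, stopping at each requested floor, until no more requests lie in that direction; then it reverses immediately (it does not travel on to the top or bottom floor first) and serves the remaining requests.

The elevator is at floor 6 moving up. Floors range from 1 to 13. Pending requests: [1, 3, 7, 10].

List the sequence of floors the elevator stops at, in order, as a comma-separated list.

Answer: 7, 10, 3, 1

Derivation:
Current: 6, moving UP
Serve above first (ascending): [7, 10]
Then reverse, serve below (descending): [3, 1]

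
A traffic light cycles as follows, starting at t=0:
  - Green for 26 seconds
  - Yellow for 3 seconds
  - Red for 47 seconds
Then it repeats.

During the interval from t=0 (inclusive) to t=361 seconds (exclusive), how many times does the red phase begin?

Answer: 5

Derivation:
Cycle = 26+3+47 = 76s
red phase starts at t = k*76 + 29 for k=0,1,2,...
Need k*76+29 < 361 → k < 4.368
k ∈ {0, ..., 4} → 5 starts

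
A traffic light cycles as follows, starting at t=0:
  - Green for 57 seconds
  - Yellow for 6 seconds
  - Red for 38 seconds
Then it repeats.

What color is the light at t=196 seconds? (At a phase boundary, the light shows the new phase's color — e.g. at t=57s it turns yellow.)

Answer: red

Derivation:
Cycle length = 57 + 6 + 38 = 101s
t = 196, phase_t = 196 mod 101 = 95
95 >= 63 → RED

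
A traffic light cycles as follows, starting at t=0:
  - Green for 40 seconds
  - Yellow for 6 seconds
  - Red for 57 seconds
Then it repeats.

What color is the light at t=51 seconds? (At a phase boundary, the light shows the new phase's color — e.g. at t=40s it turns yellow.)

Cycle length = 40 + 6 + 57 = 103s
t = 51, phase_t = 51 mod 103 = 51
51 >= 46 → RED

Answer: red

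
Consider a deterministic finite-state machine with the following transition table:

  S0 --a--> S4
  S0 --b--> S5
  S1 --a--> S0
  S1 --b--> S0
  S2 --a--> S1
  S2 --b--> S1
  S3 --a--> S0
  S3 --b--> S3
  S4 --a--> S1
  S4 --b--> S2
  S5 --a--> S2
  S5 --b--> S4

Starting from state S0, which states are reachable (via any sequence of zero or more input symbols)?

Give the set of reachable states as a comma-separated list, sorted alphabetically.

Answer: S0, S1, S2, S4, S5

Derivation:
BFS from S0:
  visit S0: S0--a-->S4 (new), S0--b-->S5 (new)
  visit S4: S4--a-->S1 (new), S4--b-->S2 (new)
  visit S5: S5--a-->S2 (seen), S5--b-->S4 (seen)
  visit S1: S1--a-->S0 (seen), S1--b-->S0 (seen)
  visit S2: S2--a-->S1 (seen), S2--b-->S1 (seen)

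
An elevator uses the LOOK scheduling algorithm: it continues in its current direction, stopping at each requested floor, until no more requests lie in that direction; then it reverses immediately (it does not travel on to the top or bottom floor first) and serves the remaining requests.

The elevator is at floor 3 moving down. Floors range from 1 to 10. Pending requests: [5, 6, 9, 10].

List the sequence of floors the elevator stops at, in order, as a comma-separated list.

Answer: 5, 6, 9, 10

Derivation:
Current: 3, moving DOWN
Serve below first (descending): []
Then reverse, serve above (ascending): [5, 6, 9, 10]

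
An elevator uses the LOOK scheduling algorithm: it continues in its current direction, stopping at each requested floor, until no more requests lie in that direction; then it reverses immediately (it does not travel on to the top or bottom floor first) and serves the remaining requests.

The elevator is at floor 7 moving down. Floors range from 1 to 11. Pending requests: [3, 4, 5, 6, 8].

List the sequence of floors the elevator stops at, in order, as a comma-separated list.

Current: 7, moving DOWN
Serve below first (descending): [6, 5, 4, 3]
Then reverse, serve above (ascending): [8]

Answer: 6, 5, 4, 3, 8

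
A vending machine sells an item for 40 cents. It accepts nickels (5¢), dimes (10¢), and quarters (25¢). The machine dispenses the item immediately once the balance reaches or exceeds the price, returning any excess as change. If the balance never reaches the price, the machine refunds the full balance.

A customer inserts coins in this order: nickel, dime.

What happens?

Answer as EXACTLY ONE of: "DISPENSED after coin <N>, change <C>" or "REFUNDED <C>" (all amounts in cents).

Price: 40¢
Coin 1 (nickel, 5¢): balance = 5¢
Coin 2 (dime, 10¢): balance = 15¢
All coins inserted, balance 15¢ < price 40¢ → REFUND 15¢

Answer: REFUNDED 15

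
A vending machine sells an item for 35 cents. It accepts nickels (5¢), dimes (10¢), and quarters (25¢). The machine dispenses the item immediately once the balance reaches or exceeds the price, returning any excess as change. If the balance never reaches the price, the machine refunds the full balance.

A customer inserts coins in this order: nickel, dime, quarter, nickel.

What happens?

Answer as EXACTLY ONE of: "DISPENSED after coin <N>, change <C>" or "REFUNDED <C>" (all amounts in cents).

Answer: DISPENSED after coin 3, change 5

Derivation:
Price: 35¢
Coin 1 (nickel, 5¢): balance = 5¢
Coin 2 (dime, 10¢): balance = 15¢
Coin 3 (quarter, 25¢): balance = 40¢
  → balance >= price → DISPENSE, change = 40 - 35 = 5¢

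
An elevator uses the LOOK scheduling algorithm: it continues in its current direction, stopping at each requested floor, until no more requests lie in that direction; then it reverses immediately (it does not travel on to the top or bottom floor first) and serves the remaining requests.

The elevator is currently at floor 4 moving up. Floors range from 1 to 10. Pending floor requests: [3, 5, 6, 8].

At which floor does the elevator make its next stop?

Answer: 5

Derivation:
Current floor: 4, direction: up
Requests above: [5, 6, 8]
Requests below: [3]
Moving up and requests lie above → nearest above is min([5, 6, 8]) = 5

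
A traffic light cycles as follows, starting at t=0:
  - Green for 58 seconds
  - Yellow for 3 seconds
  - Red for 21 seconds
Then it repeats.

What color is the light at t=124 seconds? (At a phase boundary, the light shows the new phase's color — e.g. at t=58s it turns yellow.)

Cycle length = 58 + 3 + 21 = 82s
t = 124, phase_t = 124 mod 82 = 42
42 < 58 (green end) → GREEN

Answer: green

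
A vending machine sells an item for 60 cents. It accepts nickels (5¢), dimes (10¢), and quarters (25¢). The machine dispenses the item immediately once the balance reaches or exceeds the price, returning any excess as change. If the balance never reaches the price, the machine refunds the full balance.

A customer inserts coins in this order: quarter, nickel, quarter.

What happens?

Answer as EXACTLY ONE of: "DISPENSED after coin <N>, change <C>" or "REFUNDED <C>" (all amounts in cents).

Price: 60¢
Coin 1 (quarter, 25¢): balance = 25¢
Coin 2 (nickel, 5¢): balance = 30¢
Coin 3 (quarter, 25¢): balance = 55¢
All coins inserted, balance 55¢ < price 60¢ → REFUND 55¢

Answer: REFUNDED 55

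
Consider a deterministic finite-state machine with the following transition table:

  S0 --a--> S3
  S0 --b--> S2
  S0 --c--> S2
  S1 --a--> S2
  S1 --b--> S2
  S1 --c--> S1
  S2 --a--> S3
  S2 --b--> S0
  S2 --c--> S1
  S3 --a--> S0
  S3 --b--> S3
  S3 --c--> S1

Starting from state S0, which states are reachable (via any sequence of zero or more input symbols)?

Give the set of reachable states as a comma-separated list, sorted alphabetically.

Answer: S0, S1, S2, S3

Derivation:
BFS from S0:
  visit S0: S0--a-->S3 (new), S0--b-->S2 (new), S0--c-->S2 (seen)
  visit S3: S3--a-->S0 (seen), S3--b-->S3 (seen), S3--c-->S1 (new)
  visit S2: S2--a-->S3 (seen), S2--b-->S0 (seen), S2--c-->S1 (seen)
  visit S1: S1--a-->S2 (seen), S1--b-->S2 (seen), S1--c-->S1 (seen)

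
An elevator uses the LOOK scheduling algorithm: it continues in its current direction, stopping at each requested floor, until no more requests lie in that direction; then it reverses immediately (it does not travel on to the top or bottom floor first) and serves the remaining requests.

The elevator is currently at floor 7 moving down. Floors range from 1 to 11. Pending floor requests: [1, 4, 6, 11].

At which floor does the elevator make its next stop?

Current floor: 7, direction: down
Requests above: [11]
Requests below: [1, 4, 6]
Moving down and requests lie below → nearest below is max([1, 4, 6]) = 6

Answer: 6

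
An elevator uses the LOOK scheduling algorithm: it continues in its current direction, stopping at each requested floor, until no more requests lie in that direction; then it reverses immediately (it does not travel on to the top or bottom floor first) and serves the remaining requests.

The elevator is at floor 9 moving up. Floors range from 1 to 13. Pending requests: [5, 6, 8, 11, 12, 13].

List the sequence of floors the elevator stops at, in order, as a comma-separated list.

Current: 9, moving UP
Serve above first (ascending): [11, 12, 13]
Then reverse, serve below (descending): [8, 6, 5]

Answer: 11, 12, 13, 8, 6, 5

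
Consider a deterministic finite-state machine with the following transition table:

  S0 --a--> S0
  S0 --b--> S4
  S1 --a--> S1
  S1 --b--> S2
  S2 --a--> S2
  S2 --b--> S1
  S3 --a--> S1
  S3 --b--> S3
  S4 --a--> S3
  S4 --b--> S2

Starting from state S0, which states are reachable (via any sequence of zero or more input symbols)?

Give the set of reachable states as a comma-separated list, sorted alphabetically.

BFS from S0:
  visit S0: S0--a-->S0 (seen), S0--b-->S4 (new)
  visit S4: S4--a-->S3 (new), S4--b-->S2 (new)
  visit S3: S3--a-->S1 (new), S3--b-->S3 (seen)
  visit S2: S2--a-->S2 (seen), S2--b-->S1 (seen)
  visit S1: S1--a-->S1 (seen), S1--b-->S2 (seen)

Answer: S0, S1, S2, S3, S4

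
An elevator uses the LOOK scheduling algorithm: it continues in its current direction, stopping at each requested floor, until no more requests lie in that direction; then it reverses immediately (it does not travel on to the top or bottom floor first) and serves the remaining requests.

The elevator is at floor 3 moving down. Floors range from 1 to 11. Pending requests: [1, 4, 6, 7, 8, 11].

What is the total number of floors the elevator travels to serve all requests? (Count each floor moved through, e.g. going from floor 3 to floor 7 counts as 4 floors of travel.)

Answer: 12

Derivation:
Start at floor 3 moving down, LOOK stop order: [1, 4, 6, 7, 8, 11]
  3 → 1: |1-3| = 2, total = 2
  1 → 4: |4-1| = 3, total = 5
  4 → 6: |6-4| = 2, total = 7
  6 → 7: |7-6| = 1, total = 8
  7 → 8: |8-7| = 1, total = 9
  8 → 11: |11-8| = 3, total = 12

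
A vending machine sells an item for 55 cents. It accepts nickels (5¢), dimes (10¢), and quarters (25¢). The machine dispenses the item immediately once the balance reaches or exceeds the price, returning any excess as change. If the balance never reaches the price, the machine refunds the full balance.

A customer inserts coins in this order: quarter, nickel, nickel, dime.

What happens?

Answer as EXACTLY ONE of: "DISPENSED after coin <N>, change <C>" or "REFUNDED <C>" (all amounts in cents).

Price: 55¢
Coin 1 (quarter, 25¢): balance = 25¢
Coin 2 (nickel, 5¢): balance = 30¢
Coin 3 (nickel, 5¢): balance = 35¢
Coin 4 (dime, 10¢): balance = 45¢
All coins inserted, balance 45¢ < price 55¢ → REFUND 45¢

Answer: REFUNDED 45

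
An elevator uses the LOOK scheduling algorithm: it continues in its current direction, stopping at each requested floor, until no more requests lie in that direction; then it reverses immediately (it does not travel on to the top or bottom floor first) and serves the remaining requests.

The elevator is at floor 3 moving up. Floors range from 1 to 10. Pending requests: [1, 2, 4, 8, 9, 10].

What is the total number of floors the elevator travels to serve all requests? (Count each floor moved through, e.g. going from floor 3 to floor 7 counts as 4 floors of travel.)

Start at floor 3 moving up, LOOK stop order: [4, 8, 9, 10, 2, 1]
  3 → 4: |4-3| = 1, total = 1
  4 → 8: |8-4| = 4, total = 5
  8 → 9: |9-8| = 1, total = 6
  9 → 10: |10-9| = 1, total = 7
  10 → 2: |2-10| = 8, total = 15
  2 → 1: |1-2| = 1, total = 16

Answer: 16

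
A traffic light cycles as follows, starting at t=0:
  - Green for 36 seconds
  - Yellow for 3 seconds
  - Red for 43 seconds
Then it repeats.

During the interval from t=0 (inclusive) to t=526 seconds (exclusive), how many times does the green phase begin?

Cycle = 36+3+43 = 82s
green phase starts at t = k*82 + 0 for k=0,1,2,...
Need k*82+0 < 526 → k < 6.415
k ∈ {0, ..., 6} → 7 starts

Answer: 7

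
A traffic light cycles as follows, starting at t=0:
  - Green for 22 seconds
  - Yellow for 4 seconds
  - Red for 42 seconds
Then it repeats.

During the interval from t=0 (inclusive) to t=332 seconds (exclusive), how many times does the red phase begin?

Cycle = 22+4+42 = 68s
red phase starts at t = k*68 + 26 for k=0,1,2,...
Need k*68+26 < 332 → k < 4.500
k ∈ {0, ..., 4} → 5 starts

Answer: 5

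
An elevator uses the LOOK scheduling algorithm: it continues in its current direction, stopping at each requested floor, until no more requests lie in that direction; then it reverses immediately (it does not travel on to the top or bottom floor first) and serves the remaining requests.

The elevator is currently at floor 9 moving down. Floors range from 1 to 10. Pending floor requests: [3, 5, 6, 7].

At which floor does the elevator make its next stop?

Current floor: 9, direction: down
Requests above: []
Requests below: [3, 5, 6, 7]
Moving down and requests lie below → nearest below is max([3, 5, 6, 7]) = 7

Answer: 7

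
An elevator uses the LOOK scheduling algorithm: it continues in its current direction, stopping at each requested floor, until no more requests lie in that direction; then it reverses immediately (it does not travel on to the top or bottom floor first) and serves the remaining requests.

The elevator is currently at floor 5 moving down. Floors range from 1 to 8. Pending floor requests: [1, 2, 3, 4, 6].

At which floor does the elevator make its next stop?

Current floor: 5, direction: down
Requests above: [6]
Requests below: [1, 2, 3, 4]
Moving down and requests lie below → nearest below is max([1, 2, 3, 4]) = 4

Answer: 4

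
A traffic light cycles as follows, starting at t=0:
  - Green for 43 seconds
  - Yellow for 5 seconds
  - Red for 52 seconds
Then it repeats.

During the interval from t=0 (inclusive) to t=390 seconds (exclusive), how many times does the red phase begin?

Cycle = 43+5+52 = 100s
red phase starts at t = k*100 + 48 for k=0,1,2,...
Need k*100+48 < 390 → k < 3.420
k ∈ {0, ..., 3} → 4 starts

Answer: 4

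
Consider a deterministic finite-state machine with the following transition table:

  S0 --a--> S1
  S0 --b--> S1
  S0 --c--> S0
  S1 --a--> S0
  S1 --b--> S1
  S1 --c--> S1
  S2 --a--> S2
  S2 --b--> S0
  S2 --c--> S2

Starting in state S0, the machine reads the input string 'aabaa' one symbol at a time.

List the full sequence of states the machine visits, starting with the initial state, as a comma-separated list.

Start: S0
  read 'a': S0 --a--> S1
  read 'a': S1 --a--> S0
  read 'b': S0 --b--> S1
  read 'a': S1 --a--> S0
  read 'a': S0 --a--> S1

Answer: S0, S1, S0, S1, S0, S1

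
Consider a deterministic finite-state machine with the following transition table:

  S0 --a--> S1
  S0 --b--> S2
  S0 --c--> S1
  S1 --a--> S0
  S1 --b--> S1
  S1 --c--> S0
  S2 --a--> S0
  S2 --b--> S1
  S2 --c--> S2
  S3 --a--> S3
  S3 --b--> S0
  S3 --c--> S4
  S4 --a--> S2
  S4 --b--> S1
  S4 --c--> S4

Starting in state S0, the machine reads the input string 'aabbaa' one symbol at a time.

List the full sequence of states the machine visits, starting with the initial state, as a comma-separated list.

Start: S0
  read 'a': S0 --a--> S1
  read 'a': S1 --a--> S0
  read 'b': S0 --b--> S2
  read 'b': S2 --b--> S1
  read 'a': S1 --a--> S0
  read 'a': S0 --a--> S1

Answer: S0, S1, S0, S2, S1, S0, S1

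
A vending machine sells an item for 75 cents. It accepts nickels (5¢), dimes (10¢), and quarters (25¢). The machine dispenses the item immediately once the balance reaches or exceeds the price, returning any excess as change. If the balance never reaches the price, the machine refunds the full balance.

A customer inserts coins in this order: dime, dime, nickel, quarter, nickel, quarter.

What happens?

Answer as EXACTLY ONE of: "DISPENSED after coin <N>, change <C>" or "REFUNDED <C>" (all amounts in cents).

Answer: DISPENSED after coin 6, change 5

Derivation:
Price: 75¢
Coin 1 (dime, 10¢): balance = 10¢
Coin 2 (dime, 10¢): balance = 20¢
Coin 3 (nickel, 5¢): balance = 25¢
Coin 4 (quarter, 25¢): balance = 50¢
Coin 5 (nickel, 5¢): balance = 55¢
Coin 6 (quarter, 25¢): balance = 80¢
  → balance >= price → DISPENSE, change = 80 - 75 = 5¢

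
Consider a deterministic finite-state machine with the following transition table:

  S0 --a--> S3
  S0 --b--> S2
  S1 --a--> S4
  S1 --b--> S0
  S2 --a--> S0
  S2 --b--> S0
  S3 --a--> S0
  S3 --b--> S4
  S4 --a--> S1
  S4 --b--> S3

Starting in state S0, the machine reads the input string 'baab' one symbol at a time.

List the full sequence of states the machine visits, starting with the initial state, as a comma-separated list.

Answer: S0, S2, S0, S3, S4

Derivation:
Start: S0
  read 'b': S0 --b--> S2
  read 'a': S2 --a--> S0
  read 'a': S0 --a--> S3
  read 'b': S3 --b--> S4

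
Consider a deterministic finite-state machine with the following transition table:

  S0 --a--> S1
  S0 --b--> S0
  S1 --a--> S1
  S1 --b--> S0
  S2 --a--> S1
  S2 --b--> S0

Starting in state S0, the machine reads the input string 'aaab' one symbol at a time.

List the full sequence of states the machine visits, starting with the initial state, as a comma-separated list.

Answer: S0, S1, S1, S1, S0

Derivation:
Start: S0
  read 'a': S0 --a--> S1
  read 'a': S1 --a--> S1
  read 'a': S1 --a--> S1
  read 'b': S1 --b--> S0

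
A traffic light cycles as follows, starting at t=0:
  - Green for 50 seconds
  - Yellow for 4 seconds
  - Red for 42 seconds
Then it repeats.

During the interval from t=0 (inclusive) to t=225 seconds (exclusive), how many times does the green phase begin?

Cycle = 50+4+42 = 96s
green phase starts at t = k*96 + 0 for k=0,1,2,...
Need k*96+0 < 225 → k < 2.344
k ∈ {0, ..., 2} → 3 starts

Answer: 3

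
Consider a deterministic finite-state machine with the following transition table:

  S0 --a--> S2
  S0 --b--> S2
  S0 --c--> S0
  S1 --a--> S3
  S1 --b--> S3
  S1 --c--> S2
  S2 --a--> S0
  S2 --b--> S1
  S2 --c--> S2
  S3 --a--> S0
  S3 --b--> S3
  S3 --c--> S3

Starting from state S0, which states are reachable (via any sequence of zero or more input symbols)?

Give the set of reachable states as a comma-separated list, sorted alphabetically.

Answer: S0, S1, S2, S3

Derivation:
BFS from S0:
  visit S0: S0--a-->S2 (new), S0--b-->S2 (seen), S0--c-->S0 (seen)
  visit S2: S2--a-->S0 (seen), S2--b-->S1 (new), S2--c-->S2 (seen)
  visit S1: S1--a-->S3 (new), S1--b-->S3 (seen), S1--c-->S2 (seen)
  visit S3: S3--a-->S0 (seen), S3--b-->S3 (seen), S3--c-->S3 (seen)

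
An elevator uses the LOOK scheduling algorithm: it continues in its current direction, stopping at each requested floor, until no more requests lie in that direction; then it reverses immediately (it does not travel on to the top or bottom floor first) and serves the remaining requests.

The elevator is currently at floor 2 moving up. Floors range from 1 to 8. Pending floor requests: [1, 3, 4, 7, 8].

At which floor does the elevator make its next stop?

Answer: 3

Derivation:
Current floor: 2, direction: up
Requests above: [3, 4, 7, 8]
Requests below: [1]
Moving up and requests lie above → nearest above is min([3, 4, 7, 8]) = 3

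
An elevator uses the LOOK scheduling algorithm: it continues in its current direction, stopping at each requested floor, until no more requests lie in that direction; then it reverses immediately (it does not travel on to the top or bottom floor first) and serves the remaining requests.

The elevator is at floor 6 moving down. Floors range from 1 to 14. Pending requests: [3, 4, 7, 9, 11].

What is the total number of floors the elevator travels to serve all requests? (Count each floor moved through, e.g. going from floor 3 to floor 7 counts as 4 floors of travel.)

Answer: 11

Derivation:
Start at floor 6 moving down, LOOK stop order: [4, 3, 7, 9, 11]
  6 → 4: |4-6| = 2, total = 2
  4 → 3: |3-4| = 1, total = 3
  3 → 7: |7-3| = 4, total = 7
  7 → 9: |9-7| = 2, total = 9
  9 → 11: |11-9| = 2, total = 11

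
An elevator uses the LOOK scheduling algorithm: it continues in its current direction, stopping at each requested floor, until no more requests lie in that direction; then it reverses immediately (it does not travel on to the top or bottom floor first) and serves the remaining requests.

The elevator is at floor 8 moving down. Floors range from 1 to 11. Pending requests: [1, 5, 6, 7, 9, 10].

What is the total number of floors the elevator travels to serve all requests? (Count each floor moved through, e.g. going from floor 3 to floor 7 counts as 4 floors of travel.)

Answer: 16

Derivation:
Start at floor 8 moving down, LOOK stop order: [7, 6, 5, 1, 9, 10]
  8 → 7: |7-8| = 1, total = 1
  7 → 6: |6-7| = 1, total = 2
  6 → 5: |5-6| = 1, total = 3
  5 → 1: |1-5| = 4, total = 7
  1 → 9: |9-1| = 8, total = 15
  9 → 10: |10-9| = 1, total = 16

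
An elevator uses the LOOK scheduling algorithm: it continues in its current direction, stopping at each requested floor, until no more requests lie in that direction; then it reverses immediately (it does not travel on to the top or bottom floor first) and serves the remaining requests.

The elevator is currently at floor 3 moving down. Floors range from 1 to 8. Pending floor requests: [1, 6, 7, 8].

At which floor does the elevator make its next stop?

Current floor: 3, direction: down
Requests above: [6, 7, 8]
Requests below: [1]
Moving down and requests lie below → nearest below is max([1]) = 1

Answer: 1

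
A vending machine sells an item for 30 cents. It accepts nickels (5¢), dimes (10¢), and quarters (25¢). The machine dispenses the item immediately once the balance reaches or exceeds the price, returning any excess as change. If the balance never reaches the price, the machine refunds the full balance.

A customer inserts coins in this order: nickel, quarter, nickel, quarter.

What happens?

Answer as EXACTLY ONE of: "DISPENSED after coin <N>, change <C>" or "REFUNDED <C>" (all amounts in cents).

Price: 30¢
Coin 1 (nickel, 5¢): balance = 5¢
Coin 2 (quarter, 25¢): balance = 30¢
  → balance >= price → DISPENSE, change = 30 - 30 = 0¢

Answer: DISPENSED after coin 2, change 0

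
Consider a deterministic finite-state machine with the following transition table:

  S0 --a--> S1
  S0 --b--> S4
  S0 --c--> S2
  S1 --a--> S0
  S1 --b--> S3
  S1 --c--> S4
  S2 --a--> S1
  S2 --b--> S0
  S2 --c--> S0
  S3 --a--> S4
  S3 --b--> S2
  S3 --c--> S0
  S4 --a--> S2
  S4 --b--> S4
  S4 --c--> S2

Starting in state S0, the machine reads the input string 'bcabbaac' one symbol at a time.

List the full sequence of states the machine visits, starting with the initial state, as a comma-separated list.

Answer: S0, S4, S2, S1, S3, S2, S1, S0, S2

Derivation:
Start: S0
  read 'b': S0 --b--> S4
  read 'c': S4 --c--> S2
  read 'a': S2 --a--> S1
  read 'b': S1 --b--> S3
  read 'b': S3 --b--> S2
  read 'a': S2 --a--> S1
  read 'a': S1 --a--> S0
  read 'c': S0 --c--> S2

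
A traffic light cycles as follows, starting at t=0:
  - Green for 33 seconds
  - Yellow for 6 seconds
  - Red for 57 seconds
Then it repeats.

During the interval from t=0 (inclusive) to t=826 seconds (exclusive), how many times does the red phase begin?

Answer: 9

Derivation:
Cycle = 33+6+57 = 96s
red phase starts at t = k*96 + 39 for k=0,1,2,...
Need k*96+39 < 826 → k < 8.198
k ∈ {0, ..., 8} → 9 starts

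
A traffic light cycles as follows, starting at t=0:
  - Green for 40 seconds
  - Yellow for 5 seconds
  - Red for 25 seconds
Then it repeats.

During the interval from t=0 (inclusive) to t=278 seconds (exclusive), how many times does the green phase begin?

Answer: 4

Derivation:
Cycle = 40+5+25 = 70s
green phase starts at t = k*70 + 0 for k=0,1,2,...
Need k*70+0 < 278 → k < 3.971
k ∈ {0, ..., 3} → 4 starts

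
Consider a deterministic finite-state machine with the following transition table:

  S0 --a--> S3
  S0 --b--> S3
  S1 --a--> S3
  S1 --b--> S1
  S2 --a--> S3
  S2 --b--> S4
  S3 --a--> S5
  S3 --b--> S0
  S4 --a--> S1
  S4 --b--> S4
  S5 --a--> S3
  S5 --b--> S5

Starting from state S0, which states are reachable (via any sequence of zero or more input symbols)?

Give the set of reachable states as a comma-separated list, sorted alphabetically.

Answer: S0, S3, S5

Derivation:
BFS from S0:
  visit S0: S0--a-->S3 (new), S0--b-->S3 (seen)
  visit S3: S3--a-->S5 (new), S3--b-->S0 (seen)
  visit S5: S5--a-->S3 (seen), S5--b-->S5 (seen)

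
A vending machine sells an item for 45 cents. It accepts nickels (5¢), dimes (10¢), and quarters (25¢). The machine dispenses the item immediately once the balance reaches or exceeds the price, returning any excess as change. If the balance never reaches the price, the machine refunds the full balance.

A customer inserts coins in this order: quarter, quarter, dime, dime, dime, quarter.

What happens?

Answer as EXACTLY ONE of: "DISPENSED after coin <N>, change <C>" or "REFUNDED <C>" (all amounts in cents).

Price: 45¢
Coin 1 (quarter, 25¢): balance = 25¢
Coin 2 (quarter, 25¢): balance = 50¢
  → balance >= price → DISPENSE, change = 50 - 45 = 5¢

Answer: DISPENSED after coin 2, change 5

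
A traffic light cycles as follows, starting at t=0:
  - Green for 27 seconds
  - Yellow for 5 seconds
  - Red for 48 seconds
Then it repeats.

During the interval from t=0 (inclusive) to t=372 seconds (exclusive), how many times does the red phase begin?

Cycle = 27+5+48 = 80s
red phase starts at t = k*80 + 32 for k=0,1,2,...
Need k*80+32 < 372 → k < 4.250
k ∈ {0, ..., 4} → 5 starts

Answer: 5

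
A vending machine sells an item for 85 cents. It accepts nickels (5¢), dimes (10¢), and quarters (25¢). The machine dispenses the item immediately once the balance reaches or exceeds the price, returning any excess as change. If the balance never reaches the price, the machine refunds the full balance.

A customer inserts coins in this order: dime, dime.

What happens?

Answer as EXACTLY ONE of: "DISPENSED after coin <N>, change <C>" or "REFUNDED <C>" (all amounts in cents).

Price: 85¢
Coin 1 (dime, 10¢): balance = 10¢
Coin 2 (dime, 10¢): balance = 20¢
All coins inserted, balance 20¢ < price 85¢ → REFUND 20¢

Answer: REFUNDED 20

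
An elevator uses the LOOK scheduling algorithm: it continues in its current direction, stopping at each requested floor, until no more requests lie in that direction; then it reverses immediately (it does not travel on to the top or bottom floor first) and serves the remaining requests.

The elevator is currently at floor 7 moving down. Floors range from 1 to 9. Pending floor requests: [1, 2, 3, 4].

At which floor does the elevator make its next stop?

Current floor: 7, direction: down
Requests above: []
Requests below: [1, 2, 3, 4]
Moving down and requests lie below → nearest below is max([1, 2, 3, 4]) = 4

Answer: 4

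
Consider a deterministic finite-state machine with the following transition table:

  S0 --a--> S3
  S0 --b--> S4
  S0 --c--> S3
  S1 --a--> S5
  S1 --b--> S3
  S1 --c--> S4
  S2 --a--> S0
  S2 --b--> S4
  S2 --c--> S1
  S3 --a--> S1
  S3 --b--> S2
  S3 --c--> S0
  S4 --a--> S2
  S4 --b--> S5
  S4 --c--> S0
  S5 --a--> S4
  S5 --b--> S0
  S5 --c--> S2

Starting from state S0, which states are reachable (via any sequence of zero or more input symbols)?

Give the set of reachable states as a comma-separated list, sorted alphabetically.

Answer: S0, S1, S2, S3, S4, S5

Derivation:
BFS from S0:
  visit S0: S0--a-->S3 (new), S0--b-->S4 (new), S0--c-->S3 (seen)
  visit S3: S3--a-->S1 (new), S3--b-->S2 (new), S3--c-->S0 (seen)
  visit S4: S4--a-->S2 (seen), S4--b-->S5 (new), S4--c-->S0 (seen)
  visit S1: S1--a-->S5 (seen), S1--b-->S3 (seen), S1--c-->S4 (seen)
  visit S2: S2--a-->S0 (seen), S2--b-->S4 (seen), S2--c-->S1 (seen)
  visit S5: S5--a-->S4 (seen), S5--b-->S0 (seen), S5--c-->S2 (seen)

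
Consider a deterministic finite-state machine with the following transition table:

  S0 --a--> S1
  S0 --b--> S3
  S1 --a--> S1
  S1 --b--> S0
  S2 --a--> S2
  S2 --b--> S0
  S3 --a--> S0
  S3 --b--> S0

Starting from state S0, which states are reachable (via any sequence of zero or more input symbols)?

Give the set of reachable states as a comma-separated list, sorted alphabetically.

BFS from S0:
  visit S0: S0--a-->S1 (new), S0--b-->S3 (new)
  visit S1: S1--a-->S1 (seen), S1--b-->S0 (seen)
  visit S3: S3--a-->S0 (seen), S3--b-->S0 (seen)

Answer: S0, S1, S3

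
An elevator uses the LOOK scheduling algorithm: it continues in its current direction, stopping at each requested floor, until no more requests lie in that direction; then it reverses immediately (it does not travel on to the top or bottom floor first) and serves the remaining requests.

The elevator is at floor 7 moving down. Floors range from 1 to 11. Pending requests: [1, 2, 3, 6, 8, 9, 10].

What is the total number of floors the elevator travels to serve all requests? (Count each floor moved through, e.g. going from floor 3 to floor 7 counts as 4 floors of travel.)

Start at floor 7 moving down, LOOK stop order: [6, 3, 2, 1, 8, 9, 10]
  7 → 6: |6-7| = 1, total = 1
  6 → 3: |3-6| = 3, total = 4
  3 → 2: |2-3| = 1, total = 5
  2 → 1: |1-2| = 1, total = 6
  1 → 8: |8-1| = 7, total = 13
  8 → 9: |9-8| = 1, total = 14
  9 → 10: |10-9| = 1, total = 15

Answer: 15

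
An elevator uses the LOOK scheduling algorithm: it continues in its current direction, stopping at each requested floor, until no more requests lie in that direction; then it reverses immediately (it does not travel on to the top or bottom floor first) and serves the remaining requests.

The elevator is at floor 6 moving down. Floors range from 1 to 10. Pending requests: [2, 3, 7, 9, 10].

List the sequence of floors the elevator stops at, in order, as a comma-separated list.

Answer: 3, 2, 7, 9, 10

Derivation:
Current: 6, moving DOWN
Serve below first (descending): [3, 2]
Then reverse, serve above (ascending): [7, 9, 10]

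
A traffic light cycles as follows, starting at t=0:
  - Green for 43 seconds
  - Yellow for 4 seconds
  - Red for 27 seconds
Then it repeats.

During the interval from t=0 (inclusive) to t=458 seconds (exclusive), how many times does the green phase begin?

Answer: 7

Derivation:
Cycle = 43+4+27 = 74s
green phase starts at t = k*74 + 0 for k=0,1,2,...
Need k*74+0 < 458 → k < 6.189
k ∈ {0, ..., 6} → 7 starts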